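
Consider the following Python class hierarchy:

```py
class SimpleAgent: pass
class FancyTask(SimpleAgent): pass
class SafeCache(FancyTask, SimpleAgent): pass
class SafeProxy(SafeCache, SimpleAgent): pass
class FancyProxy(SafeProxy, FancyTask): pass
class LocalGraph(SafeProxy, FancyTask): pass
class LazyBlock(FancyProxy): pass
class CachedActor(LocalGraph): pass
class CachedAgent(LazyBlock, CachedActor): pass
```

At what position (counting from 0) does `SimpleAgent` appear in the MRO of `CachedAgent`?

L[CachedAgent] = CachedAgent + merge(L[LazyBlock], L[CachedActor], [LazyBlock CachedActor])
  take LazyBlock:  [LazyBlock FancyProxy SafeProxy SafeCache FancyTask SimpleAgent object] + [CachedActor LocalGraph SafeProxy SafeCache FancyTask SimpleAgent object] + [LazyBlock CachedActor]
  take FancyProxy:  [FancyProxy SafeProxy SafeCache FancyTask SimpleAgent object] + [CachedActor LocalGraph SafeProxy SafeCache FancyTask SimpleAgent object] + [CachedActor]
  take CachedActor:  [SafeProxy SafeCache FancyTask SimpleAgent object] + [CachedActor LocalGraph SafeProxy SafeCache FancyTask SimpleAgent object] + [CachedActor]
  take LocalGraph:  [SafeProxy SafeCache FancyTask SimpleAgent object] + [LocalGraph SafeProxy SafeCache FancyTask SimpleAgent object]
  take SafeProxy:  [SafeProxy SafeCache FancyTask SimpleAgent object] + [SafeProxy SafeCache FancyTask SimpleAgent object]
  take SafeCache:  [SafeCache FancyTask SimpleAgent object] + [SafeCache FancyTask SimpleAgent object]
  take FancyTask:  [FancyTask SimpleAgent object] + [FancyTask SimpleAgent object]
  take SimpleAgent:  [SimpleAgent object] + [SimpleAgent object]
  take object:  [object] + [object]
MRO: CachedAgent LazyBlock FancyProxy CachedActor LocalGraph SafeProxy SafeCache FancyTask SimpleAgent object
SimpleAgent sits at index 8.

8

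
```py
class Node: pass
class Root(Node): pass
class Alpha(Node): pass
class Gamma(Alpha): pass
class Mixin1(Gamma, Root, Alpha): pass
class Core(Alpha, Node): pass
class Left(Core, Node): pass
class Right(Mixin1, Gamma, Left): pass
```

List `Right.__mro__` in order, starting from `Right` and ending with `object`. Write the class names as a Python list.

L[Right] = Right + merge(L[Mixin1], L[Gamma], L[Left], [Mixin1 Gamma Left])
  take Mixin1:  [Mixin1 Gamma Root Alpha Node object] + [Gamma Alpha Node object] + [Left Core Alpha Node object] + [Mixin1 Gamma Left]
  take Gamma:  [Gamma Root Alpha Node object] + [Gamma Alpha Node object] + [Left Core Alpha Node object] + [Gamma Left]
  take Root:  [Root Alpha Node object] + [Alpha Node object] + [Left Core Alpha Node object] + [Left]
  take Left:  [Alpha Node object] + [Alpha Node object] + [Left Core Alpha Node object] + [Left]
  take Core:  [Alpha Node object] + [Alpha Node object] + [Core Alpha Node object]
  take Alpha:  [Alpha Node object] + [Alpha Node object] + [Alpha Node object]
  take Node:  [Node object] + [Node object] + [Node object]
  take object:  [object] + [object] + [object]

[Right, Mixin1, Gamma, Root, Left, Core, Alpha, Node, object]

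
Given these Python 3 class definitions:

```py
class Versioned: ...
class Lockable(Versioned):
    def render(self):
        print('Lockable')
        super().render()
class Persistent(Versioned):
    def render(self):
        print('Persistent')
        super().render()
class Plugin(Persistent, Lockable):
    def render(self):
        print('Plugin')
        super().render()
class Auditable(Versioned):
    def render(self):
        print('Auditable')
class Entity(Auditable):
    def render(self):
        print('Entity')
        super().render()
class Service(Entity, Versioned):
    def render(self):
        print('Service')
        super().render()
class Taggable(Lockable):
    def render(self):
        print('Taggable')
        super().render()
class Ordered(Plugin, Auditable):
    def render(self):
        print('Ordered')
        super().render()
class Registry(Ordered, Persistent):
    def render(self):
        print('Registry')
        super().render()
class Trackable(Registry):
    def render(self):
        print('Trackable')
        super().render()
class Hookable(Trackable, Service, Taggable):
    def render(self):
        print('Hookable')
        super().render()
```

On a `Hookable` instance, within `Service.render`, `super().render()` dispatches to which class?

Entity

L[Hookable] = Hookable + merge(L[Trackable], L[Service], L[Taggable], [Trackable Service Taggable])
  take Trackable:  [Trackable Registry Ordered Plugin Persistent Lockable Auditable Versioned object] + [Service Entity Auditable Versioned object] + [Taggable Lockable Versioned object] + [Trackable Service Taggable]
  take Registry:  [Registry Ordered Plugin Persistent Lockable Auditable Versioned object] + [Service Entity Auditable Versioned object] + [Taggable Lockable Versioned object] + [Service Taggable]
  take Ordered:  [Ordered Plugin Persistent Lockable Auditable Versioned object] + [Service Entity Auditable Versioned object] + [Taggable Lockable Versioned object] + [Service Taggable]
  take Plugin:  [Plugin Persistent Lockable Auditable Versioned object] + [Service Entity Auditable Versioned object] + [Taggable Lockable Versioned object] + [Service Taggable]
  take Persistent:  [Persistent Lockable Auditable Versioned object] + [Service Entity Auditable Versioned object] + [Taggable Lockable Versioned object] + [Service Taggable]
  take Service:  [Lockable Auditable Versioned object] + [Service Entity Auditable Versioned object] + [Taggable Lockable Versioned object] + [Service Taggable]
  take Entity:  [Lockable Auditable Versioned object] + [Entity Auditable Versioned object] + [Taggable Lockable Versioned object] + [Taggable]
  take Taggable:  [Lockable Auditable Versioned object] + [Auditable Versioned object] + [Taggable Lockable Versioned object] + [Taggable]
  take Lockable:  [Lockable Auditable Versioned object] + [Auditable Versioned object] + [Lockable Versioned object]
  take Auditable:  [Auditable Versioned object] + [Auditable Versioned object] + [Versioned object]
  take Versioned:  [Versioned object] + [Versioned object] + [Versioned object]
  take object:  [object] + [object] + [object]
MRO: Hookable Trackable Registry Ordered Plugin Persistent Service Entity Taggable Lockable Auditable Versioned object
super() in Service.render on a Hookable instance goes to the class after Service in Hookable's MRO: Entity.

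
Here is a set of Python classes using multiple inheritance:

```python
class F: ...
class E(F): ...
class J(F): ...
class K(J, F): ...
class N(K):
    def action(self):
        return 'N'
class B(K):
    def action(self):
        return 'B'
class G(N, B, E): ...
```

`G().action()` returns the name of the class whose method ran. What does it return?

L[G] = G + merge(L[N], L[B], L[E], [N B E])
  take N:  [N K J F object] + [B K J F object] + [E F object] + [N B E]
  take B:  [K J F object] + [B K J F object] + [E F object] + [B E]
  take K:  [K J F object] + [K J F object] + [E F object] + [E]
  take J:  [J F object] + [J F object] + [E F object] + [E]
  take E:  [F object] + [F object] + [E F object] + [E]
  take F:  [F object] + [F object] + [F object]
  take object:  [object] + [object] + [object]
MRO: G N B K J E F object
action is defined in: B, N. First along the MRO is N.

N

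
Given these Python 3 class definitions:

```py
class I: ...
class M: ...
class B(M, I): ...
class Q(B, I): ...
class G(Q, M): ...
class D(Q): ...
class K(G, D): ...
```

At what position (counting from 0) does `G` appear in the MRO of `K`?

1

L[K] = K + merge(L[G], L[D], [G D])
  take G:  [G Q B M I object] + [D Q B M I object] + [G D]
  take D:  [Q B M I object] + [D Q B M I object] + [D]
  take Q:  [Q B M I object] + [Q B M I object]
  take B:  [B M I object] + [B M I object]
  take M:  [M I object] + [M I object]
  take I:  [I object] + [I object]
  take object:  [object] + [object]
MRO: K G D Q B M I object
G sits at index 1.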